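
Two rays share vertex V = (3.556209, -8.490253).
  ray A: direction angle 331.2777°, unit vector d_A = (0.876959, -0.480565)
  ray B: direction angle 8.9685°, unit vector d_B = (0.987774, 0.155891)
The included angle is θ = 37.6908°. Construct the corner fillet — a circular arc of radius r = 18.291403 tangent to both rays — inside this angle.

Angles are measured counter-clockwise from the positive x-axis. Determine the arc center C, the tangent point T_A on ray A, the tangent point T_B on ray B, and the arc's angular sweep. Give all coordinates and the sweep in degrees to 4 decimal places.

bisector direction at 350.1231° = (0.985179,-0.171532)
center distance |VC| = r/sin(θ/2) = 18.291403/sin(18.8454°) = 56.626978
C = V + |VC|·bis = (59.3439,-18.2036)
T_A = V + ((C−V)·d_A)·d_A = V + 53.5914·d_A = (50.5537,-34.2444)
T_B = V + ((C−V)·d_B)·d_B = V + 53.5914·d_B = (56.4924,-0.1358)
sweep = 180° − θ = 142.3092°

center=(59.3439,-18.2036) T_A=(50.5537,-34.2444) T_B=(56.4924,-0.1358) sweep=142.3092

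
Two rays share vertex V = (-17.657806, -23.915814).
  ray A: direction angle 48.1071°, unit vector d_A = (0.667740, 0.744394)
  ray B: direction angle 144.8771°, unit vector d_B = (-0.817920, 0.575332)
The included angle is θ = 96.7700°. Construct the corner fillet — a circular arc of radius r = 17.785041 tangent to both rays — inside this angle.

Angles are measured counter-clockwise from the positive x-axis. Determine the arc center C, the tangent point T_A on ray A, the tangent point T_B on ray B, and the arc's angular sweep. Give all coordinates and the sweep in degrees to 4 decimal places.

bisector direction at 96.4921° = (-0.113066,0.993587)
center distance |VC| = r/sin(θ/2) = 17.785041/sin(48.3850°) = 23.788743
C = V + |VC|·bis = (-20.3475,-0.2796)
T_A = V + ((C−V)·d_A)·d_A = V + 15.7986·d_A = (-7.1084,-12.1554)
T_B = V + ((C−V)·d_B)·d_B = V + 15.7986·d_B = (-30.5798,-14.8264)
sweep = 180° − θ = 83.2300°

center=(-20.3475,-0.2796) T_A=(-7.1084,-12.1554) T_B=(-30.5798,-14.8264) sweep=83.2300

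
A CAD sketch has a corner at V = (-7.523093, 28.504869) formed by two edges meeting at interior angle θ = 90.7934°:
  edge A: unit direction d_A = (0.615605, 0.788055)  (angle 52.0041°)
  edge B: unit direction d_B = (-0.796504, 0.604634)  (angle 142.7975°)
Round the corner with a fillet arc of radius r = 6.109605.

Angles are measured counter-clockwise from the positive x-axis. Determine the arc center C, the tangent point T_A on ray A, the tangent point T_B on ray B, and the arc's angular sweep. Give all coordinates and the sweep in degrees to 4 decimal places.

center=(-8.6284,37.0145) T_A=(-3.8137,33.2534) T_B=(-12.3225,32.1481) sweep=89.2066

bisector direction at 97.4008° = (-0.128809,0.991669)
center distance |VC| = r/sin(θ/2) = 6.109605/sin(45.3967°) = 8.581079
C = V + |VC|·bis = (-8.6284,37.0145)
T_A = V + ((C−V)·d_A)·d_A = V + 6.0256·d_A = (-3.8137,33.2534)
T_B = V + ((C−V)·d_B)·d_B = V + 6.0256·d_B = (-12.3225,32.1481)
sweep = 180° − θ = 89.2066°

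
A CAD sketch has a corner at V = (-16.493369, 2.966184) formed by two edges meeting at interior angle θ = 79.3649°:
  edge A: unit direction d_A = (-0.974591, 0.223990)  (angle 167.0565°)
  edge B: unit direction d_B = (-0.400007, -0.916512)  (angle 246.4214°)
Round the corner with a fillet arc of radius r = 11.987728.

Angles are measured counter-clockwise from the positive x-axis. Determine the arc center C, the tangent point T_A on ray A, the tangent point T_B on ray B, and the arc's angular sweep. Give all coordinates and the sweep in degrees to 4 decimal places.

center=(-33.2597,-5.4807) T_A=(-30.5745,6.2025) T_B=(-22.2728,-10.2759) sweep=100.6351

bisector direction at 206.7389° = (-0.893066,-0.449926)
center distance |VC| = r/sin(θ/2) = 11.987728/sin(39.6825°) = 18.773884
C = V + |VC|·bis = (-33.2597,-5.4807)
T_A = V + ((C−V)·d_A)·d_A = V + 14.4483·d_A = (-30.5745,6.2025)
T_B = V + ((C−V)·d_B)·d_B = V + 14.4483·d_B = (-22.2728,-10.2759)
sweep = 180° − θ = 100.6351°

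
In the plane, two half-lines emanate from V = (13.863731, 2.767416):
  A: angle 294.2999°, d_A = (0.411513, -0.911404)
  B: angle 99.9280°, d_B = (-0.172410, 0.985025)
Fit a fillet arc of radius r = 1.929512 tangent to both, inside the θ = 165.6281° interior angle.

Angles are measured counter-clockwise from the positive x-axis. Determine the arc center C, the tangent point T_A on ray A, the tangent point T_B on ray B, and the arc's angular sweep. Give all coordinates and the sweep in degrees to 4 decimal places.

center=(15.7224,3.3397) T_A=(13.9638,2.5457) T_B=(13.8218,3.0070) sweep=14.3719

bisector direction at 17.1139° = (0.955721,0.294273)
center distance |VC| = r/sin(θ/2) = 1.929512/sin(82.8140°) = 1.944788
C = V + |VC|·bis = (15.7224,3.3397)
T_A = V + ((C−V)·d_A)·d_A = V + 0.2433·d_A = (13.9638,2.5457)
T_B = V + ((C−V)·d_B)·d_B = V + 0.2433·d_B = (13.8218,3.0070)
sweep = 180° − θ = 14.3719°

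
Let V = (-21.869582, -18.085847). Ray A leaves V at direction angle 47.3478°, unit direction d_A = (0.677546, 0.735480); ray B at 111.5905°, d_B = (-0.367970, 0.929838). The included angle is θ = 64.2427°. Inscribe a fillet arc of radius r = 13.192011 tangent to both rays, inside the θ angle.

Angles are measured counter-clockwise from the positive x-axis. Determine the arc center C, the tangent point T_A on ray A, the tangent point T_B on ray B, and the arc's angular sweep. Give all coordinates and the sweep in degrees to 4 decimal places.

bisector direction at 79.4691° = (0.182765,0.983157)
center distance |VC| = r/sin(θ/2) = 13.192011/sin(32.1213°) = 24.810342
C = V + |VC|·bis = (-17.3351,6.3066)
T_A = V + ((C−V)·d_A)·d_A = V + 21.0125·d_A = (-7.6327,-2.6316)
T_B = V + ((C−V)·d_B)·d_B = V + 21.0125·d_B = (-29.6015,1.4523)
sweep = 180° − θ = 115.7573°

center=(-17.3351,6.3066) T_A=(-7.6327,-2.6316) T_B=(-29.6015,1.4523) sweep=115.7573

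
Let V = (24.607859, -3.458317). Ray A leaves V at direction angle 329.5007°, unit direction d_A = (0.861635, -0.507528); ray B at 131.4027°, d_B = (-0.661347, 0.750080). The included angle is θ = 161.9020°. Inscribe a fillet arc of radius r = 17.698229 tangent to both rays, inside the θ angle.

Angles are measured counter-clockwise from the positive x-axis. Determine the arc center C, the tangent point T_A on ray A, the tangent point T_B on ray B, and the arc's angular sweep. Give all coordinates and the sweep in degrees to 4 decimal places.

center=(36.0188,10.3606) T_A=(27.0365,-4.8889) T_B=(22.7438,-1.3441) sweep=18.0980

bisector direction at 50.4517° = (0.636728,0.771088)
center distance |VC| = r/sin(θ/2) = 17.698229/sin(80.9510°) = 17.921274
C = V + |VC|·bis = (36.0188,10.3606)
T_A = V + ((C−V)·d_A)·d_A = V + 2.8186·d_A = (27.0365,-4.8889)
T_B = V + ((C−V)·d_B)·d_B = V + 2.8186·d_B = (22.7438,-1.3441)
sweep = 180° − θ = 18.0980°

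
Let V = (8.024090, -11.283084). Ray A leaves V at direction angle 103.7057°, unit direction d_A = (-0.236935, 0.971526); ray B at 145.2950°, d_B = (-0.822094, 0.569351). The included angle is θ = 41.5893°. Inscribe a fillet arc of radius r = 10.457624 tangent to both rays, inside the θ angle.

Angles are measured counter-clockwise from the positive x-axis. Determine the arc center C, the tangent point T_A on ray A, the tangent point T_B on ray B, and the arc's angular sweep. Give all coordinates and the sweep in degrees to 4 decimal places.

bisector direction at 124.5003° = (-0.566411,0.824123)
center distance |VC| = r/sin(θ/2) = 10.457624/sin(20.7947°) = 29.456464
C = V + |VC|·bis = (-8.6604,12.9927)
T_A = V + ((C−V)·d_A)·d_A = V + 27.5376·d_A = (1.4995,15.4704)
T_B = V + ((C−V)·d_B)·d_B = V + 27.5376·d_B = (-14.6144,4.3955)
sweep = 180° − θ = 138.4107°

center=(-8.6604,12.9927) T_A=(1.4995,15.4704) T_B=(-14.6144,4.3955) sweep=138.4107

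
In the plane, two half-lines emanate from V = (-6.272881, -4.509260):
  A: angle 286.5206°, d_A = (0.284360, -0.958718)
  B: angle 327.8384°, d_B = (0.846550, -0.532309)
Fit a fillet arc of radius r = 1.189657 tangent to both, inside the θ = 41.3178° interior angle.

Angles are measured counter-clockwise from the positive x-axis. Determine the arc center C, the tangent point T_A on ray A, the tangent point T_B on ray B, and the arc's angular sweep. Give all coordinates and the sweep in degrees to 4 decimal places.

bisector direction at 307.1795° = (0.604314,-0.796746)
center distance |VC| = r/sin(θ/2) = 1.189657/sin(20.6589°) = 3.372008
C = V + |VC|·bis = (-4.2351,-7.1959)
T_A = V + ((C−V)·d_A)·d_A = V + 3.1552·d_A = (-5.3757,-7.5342)
T_B = V + ((C−V)·d_B)·d_B = V + 3.1552·d_B = (-3.6019,-6.1888)
sweep = 180° − θ = 138.6822°

center=(-4.2351,-7.1959) T_A=(-5.3757,-7.5342) T_B=(-3.6019,-6.1888) sweep=138.6822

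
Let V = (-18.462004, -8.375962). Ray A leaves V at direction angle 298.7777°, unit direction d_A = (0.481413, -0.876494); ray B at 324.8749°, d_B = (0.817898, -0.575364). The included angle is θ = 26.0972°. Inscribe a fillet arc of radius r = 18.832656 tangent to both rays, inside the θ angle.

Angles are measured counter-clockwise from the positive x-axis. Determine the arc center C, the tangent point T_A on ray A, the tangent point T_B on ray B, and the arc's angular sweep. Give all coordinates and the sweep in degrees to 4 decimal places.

bisector direction at 311.8263° = (0.666875,-0.745170)
center distance |VC| = r/sin(θ/2) = 18.832656/sin(13.0486°) = 83.412471
C = V + |VC|·bis = (37.1637,-70.5324)
T_A = V + ((C−V)·d_A)·d_A = V + 81.2587·d_A = (20.6569,-79.5987)
T_B = V + ((C−V)·d_B)·d_B = V + 81.2587·d_B = (47.9993,-55.1292)
sweep = 180° − θ = 153.9028°

center=(37.1637,-70.5324) T_A=(20.6569,-79.5987) T_B=(47.9993,-55.1292) sweep=153.9028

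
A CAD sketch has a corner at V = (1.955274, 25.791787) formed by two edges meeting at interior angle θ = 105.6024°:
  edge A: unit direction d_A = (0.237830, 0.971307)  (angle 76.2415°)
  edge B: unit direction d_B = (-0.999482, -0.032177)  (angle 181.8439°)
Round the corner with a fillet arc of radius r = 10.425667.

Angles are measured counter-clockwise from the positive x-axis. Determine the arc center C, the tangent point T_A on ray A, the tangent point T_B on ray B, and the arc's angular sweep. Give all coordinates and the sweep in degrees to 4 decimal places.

center=(-6.2893,35.9574) T_A=(3.8373,33.4779) T_B=(-5.9538,25.5372) sweep=74.3976

bisector direction at 129.0427° = (-0.629899,0.776677)
center distance |VC| = r/sin(θ/2) = 10.425667/sin(52.8012°) = 13.088650
C = V + |VC|·bis = (-6.2893,35.9574)
T_A = V + ((C−V)·d_A)·d_A = V + 7.9132·d_A = (3.8373,33.4779)
T_B = V + ((C−V)·d_B)·d_B = V + 7.9132·d_B = (-5.9538,25.5372)
sweep = 180° − θ = 74.3976°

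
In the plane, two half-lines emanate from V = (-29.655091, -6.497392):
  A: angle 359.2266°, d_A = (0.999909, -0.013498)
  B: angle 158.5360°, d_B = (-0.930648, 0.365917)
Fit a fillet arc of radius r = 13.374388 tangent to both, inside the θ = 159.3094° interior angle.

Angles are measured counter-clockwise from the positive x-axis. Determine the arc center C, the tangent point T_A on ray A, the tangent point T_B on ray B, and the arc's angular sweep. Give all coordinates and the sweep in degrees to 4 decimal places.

center=(-27.0333,6.8428) T_A=(-27.2139,-6.5303) T_B=(-31.9272,-5.6040) sweep=20.6906

bisector direction at 78.8813° = (0.192842,0.981230)
center distance |VC| = r/sin(θ/2) = 13.374388/sin(79.6547°) = 13.595404
C = V + |VC|·bis = (-27.0333,6.8428)
T_A = V + ((C−V)·d_A)·d_A = V + 2.4415·d_A = (-27.2139,-6.5303)
T_B = V + ((C−V)·d_B)·d_B = V + 2.4415·d_B = (-31.9272,-5.6040)
sweep = 180° − θ = 20.6906°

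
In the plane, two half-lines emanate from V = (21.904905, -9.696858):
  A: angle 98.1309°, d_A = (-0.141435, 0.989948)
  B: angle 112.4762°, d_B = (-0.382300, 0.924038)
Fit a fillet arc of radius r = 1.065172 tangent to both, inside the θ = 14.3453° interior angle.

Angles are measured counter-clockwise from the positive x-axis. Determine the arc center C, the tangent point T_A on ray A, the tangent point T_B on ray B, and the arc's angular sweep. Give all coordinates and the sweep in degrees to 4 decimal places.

bisector direction at 105.3036° = (-0.263933,0.964541)
center distance |VC| = r/sin(θ/2) = 1.065172/sin(7.1726°) = 8.530956
C = V + |VC|·bis = (19.6533,-1.4684)
T_A = V + ((C−V)·d_A)·d_A = V + 8.4642·d_A = (20.7078,-1.3177)
T_B = V + ((C−V)·d_B)·d_B = V + 8.4642·d_B = (18.6690,-1.8756)
sweep = 180° − θ = 165.6547°

center=(19.6533,-1.4684) T_A=(20.7078,-1.3177) T_B=(18.6690,-1.8756) sweep=165.6547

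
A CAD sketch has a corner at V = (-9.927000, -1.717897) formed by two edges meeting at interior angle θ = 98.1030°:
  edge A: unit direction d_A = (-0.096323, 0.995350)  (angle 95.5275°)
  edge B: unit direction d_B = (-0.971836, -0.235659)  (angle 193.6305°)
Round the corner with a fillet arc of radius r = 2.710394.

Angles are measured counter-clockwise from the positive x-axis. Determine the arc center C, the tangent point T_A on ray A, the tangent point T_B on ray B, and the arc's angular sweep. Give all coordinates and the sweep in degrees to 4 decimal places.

center=(-12.8513,0.3619) T_A=(-10.1535,0.6230) T_B=(-12.2126,-2.2721) sweep=81.8970

bisector direction at 144.5790° = (-0.814915,0.579580)
center distance |VC| = r/sin(θ/2) = 2.710394/sin(49.0515°) = 3.588505
C = V + |VC|·bis = (-12.8513,0.3619)
T_A = V + ((C−V)·d_A)·d_A = V + 2.3518·d_A = (-10.1535,0.6230)
T_B = V + ((C−V)·d_B)·d_B = V + 2.3518·d_B = (-12.2126,-2.2721)
sweep = 180° − θ = 81.8970°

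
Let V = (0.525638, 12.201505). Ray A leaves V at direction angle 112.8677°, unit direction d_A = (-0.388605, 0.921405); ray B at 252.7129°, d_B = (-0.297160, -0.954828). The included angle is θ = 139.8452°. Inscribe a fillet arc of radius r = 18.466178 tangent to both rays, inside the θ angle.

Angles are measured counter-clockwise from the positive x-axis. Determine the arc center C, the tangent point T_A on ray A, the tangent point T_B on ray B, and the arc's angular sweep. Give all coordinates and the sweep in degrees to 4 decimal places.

bisector direction at 182.7903° = (-0.998814,-0.048681)
center distance |VC| = r/sin(θ/2) = 18.466178/sin(69.9226°) = 19.660981
C = V + |VC|·bis = (-19.1120,11.2444)
T_A = V + ((C−V)·d_A)·d_A = V + 6.7494·d_A = (-2.0972,18.4204)
T_B = V + ((C−V)·d_B)·d_B = V + 6.7494·d_B = (-1.4800,5.7570)
sweep = 180° − θ = 40.1548°

center=(-19.1120,11.2444) T_A=(-2.0972,18.4204) T_B=(-1.4800,5.7570) sweep=40.1548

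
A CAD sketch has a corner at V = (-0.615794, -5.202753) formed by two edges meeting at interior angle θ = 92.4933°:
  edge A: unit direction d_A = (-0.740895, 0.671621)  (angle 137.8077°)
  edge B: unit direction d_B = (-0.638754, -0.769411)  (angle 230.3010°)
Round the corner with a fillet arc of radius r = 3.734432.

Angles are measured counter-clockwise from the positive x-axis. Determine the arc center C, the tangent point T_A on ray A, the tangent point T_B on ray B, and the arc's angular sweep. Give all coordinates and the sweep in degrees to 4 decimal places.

bisector direction at 184.0544° = (-0.997497,-0.070703)
center distance |VC| = r/sin(θ/2) = 3.734432/sin(46.2467°) = 5.170027
C = V + |VC|·bis = (-5.7729,-5.5683)
T_A = V + ((C−V)·d_A)·d_A = V + 3.5754·d_A = (-3.2648,-2.8015)
T_B = V + ((C−V)·d_B)·d_B = V + 3.5754·d_B = (-2.8996,-7.9537)
sweep = 180° − θ = 87.5067°

center=(-5.7729,-5.5683) T_A=(-3.2648,-2.8015) T_B=(-2.8996,-7.9537) sweep=87.5067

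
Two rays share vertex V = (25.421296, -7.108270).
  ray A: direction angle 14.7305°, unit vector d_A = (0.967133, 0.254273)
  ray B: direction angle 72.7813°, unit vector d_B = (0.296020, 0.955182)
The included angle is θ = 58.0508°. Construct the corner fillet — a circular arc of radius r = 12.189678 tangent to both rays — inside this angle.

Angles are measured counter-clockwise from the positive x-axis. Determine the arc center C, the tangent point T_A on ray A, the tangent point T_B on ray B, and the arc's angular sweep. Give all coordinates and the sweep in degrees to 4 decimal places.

center=(43.5676,10.2666) T_A=(46.6671,-1.5225) T_B=(31.9242,13.8750) sweep=121.9492

bisector direction at 43.7559° = (0.722293,0.691587)
center distance |VC| = r/sin(θ/2) = 12.189678/sin(29.0254°) = 25.123136
C = V + |VC|·bis = (43.5676,10.2666)
T_A = V + ((C−V)·d_A)·d_A = V + 21.9678·d_A = (46.6671,-1.5225)
T_B = V + ((C−V)·d_B)·d_B = V + 21.9678·d_B = (31.9242,13.8750)
sweep = 180° − θ = 121.9492°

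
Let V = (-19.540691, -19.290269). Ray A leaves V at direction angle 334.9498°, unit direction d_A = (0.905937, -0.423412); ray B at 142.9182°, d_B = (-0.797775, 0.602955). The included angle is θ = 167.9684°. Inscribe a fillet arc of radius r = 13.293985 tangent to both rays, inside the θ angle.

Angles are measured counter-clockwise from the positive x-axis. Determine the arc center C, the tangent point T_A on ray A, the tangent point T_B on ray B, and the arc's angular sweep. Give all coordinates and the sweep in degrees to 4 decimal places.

center=(-12.6427,-7.8399) T_A=(-18.2715,-19.8835) T_B=(-20.6583,-18.4456) sweep=12.0316

bisector direction at 58.9340° = (0.516025,0.856573)
center distance |VC| = r/sin(θ/2) = 13.293985/sin(83.9842°) = 13.367600
C = V + |VC|·bis = (-12.6427,-7.8399)
T_A = V + ((C−V)·d_A)·d_A = V + 1.4010·d_A = (-18.2715,-19.8835)
T_B = V + ((C−V)·d_B)·d_B = V + 1.4010·d_B = (-20.6583,-18.4456)
sweep = 180° − θ = 12.0316°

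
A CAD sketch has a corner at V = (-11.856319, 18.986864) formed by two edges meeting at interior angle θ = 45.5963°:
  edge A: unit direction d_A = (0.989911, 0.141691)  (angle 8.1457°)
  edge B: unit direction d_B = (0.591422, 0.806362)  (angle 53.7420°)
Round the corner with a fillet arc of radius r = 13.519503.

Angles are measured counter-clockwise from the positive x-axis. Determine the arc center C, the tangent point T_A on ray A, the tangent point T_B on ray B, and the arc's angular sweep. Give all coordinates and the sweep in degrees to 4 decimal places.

bisector direction at 30.9439° = (0.857672,0.514198)
center distance |VC| = r/sin(θ/2) = 13.519503/sin(22.7981°) = 34.890317
C = V + |VC|·bis = (18.0681,36.9274)
T_A = V + ((C−V)·d_A)·d_A = V + 32.1645·d_A = (19.9837,23.5443)
T_B = V + ((C−V)·d_B)·d_B = V + 32.1645·d_B = (7.1665,44.9231)
sweep = 180° − θ = 134.4037°

center=(18.0681,36.9274) T_A=(19.9837,23.5443) T_B=(7.1665,44.9231) sweep=134.4037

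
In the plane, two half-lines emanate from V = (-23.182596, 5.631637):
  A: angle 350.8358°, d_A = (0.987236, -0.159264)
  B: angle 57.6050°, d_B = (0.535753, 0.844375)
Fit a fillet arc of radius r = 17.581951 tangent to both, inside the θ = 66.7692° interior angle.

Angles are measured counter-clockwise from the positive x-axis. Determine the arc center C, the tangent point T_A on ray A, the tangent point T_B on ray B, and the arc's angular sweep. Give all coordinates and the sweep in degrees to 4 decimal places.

center=(5.9571,18.7400) T_A=(3.1569,1.3825) T_B=(-8.8887,28.1596) sweep=113.2308

bisector direction at 24.2204° = (0.911974,0.410248)
center distance |VC| = r/sin(θ/2) = 17.581951/sin(33.3846°) = 31.952292
C = V + |VC|·bis = (5.9571,18.7400)
T_A = V + ((C−V)·d_A)·d_A = V + 26.6800·d_A = (3.1569,1.3825)
T_B = V + ((C−V)·d_B)·d_B = V + 26.6800·d_B = (-8.8887,28.1596)
sweep = 180° − θ = 113.2308°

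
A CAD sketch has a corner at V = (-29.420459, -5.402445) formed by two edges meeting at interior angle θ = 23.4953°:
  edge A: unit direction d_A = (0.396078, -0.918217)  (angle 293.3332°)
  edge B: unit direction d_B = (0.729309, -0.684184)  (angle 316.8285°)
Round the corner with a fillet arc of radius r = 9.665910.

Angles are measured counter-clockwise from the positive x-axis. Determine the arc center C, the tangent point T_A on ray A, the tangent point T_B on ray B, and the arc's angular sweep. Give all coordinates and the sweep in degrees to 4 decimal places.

bisector direction at 305.0808° = (0.574732,-0.818342)
center distance |VC| = r/sin(θ/2) = 9.665910/sin(11.7477°) = 47.474628
C = V + |VC|·bis = (-2.1353,-44.2529)
T_A = V + ((C−V)·d_A)·d_A = V + 46.4802·d_A = (-11.0107,-48.0814)
T_B = V + ((C−V)·d_B)·d_B = V + 46.4802·d_B = (4.4780,-37.2035)
sweep = 180° − θ = 156.5047°

center=(-2.1353,-44.2529) T_A=(-11.0107,-48.0814) T_B=(4.4780,-37.2035) sweep=156.5047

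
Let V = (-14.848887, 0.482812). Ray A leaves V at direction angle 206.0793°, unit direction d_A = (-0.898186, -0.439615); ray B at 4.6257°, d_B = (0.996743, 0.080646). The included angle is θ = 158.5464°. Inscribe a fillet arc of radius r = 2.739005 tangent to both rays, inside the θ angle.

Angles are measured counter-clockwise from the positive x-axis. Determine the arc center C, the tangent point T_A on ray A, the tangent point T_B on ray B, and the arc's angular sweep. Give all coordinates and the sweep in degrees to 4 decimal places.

bisector direction at 285.3525° = (0.264757,-0.964315)
center distance |VC| = r/sin(θ/2) = 2.739005/sin(79.2732°) = 2.787718
C = V + |VC|·bis = (-14.1108,-2.2054)
T_A = V + ((C−V)·d_A)·d_A = V + 0.5189·d_A = (-15.3149,0.2547)
T_B = V + ((C−V)·d_B)·d_B = V + 0.5189·d_B = (-14.3317,0.5247)
sweep = 180° − θ = 21.4536°

center=(-14.1108,-2.2054) T_A=(-15.3149,0.2547) T_B=(-14.3317,0.5247) sweep=21.4536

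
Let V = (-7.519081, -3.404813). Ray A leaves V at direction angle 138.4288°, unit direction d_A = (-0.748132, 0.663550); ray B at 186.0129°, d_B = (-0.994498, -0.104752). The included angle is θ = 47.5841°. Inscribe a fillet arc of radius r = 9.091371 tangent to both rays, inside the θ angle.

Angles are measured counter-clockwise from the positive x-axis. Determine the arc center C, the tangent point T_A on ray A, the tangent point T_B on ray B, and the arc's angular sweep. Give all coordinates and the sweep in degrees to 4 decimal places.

center=(-28.9786,3.4765) T_A=(-22.9460,10.2780) T_B=(-28.0263,-5.5649) sweep=132.4159

bisector direction at 162.2209° = (-0.952241,0.305349)
center distance |VC| = r/sin(θ/2) = 9.091371/sin(23.7920°) = 22.535840
C = V + |VC|·bis = (-28.9786,3.4765)
T_A = V + ((C−V)·d_A)·d_A = V + 20.6206·d_A = (-22.9460,10.2780)
T_B = V + ((C−V)·d_B)·d_B = V + 20.6206·d_B = (-28.0263,-5.5649)
sweep = 180° − θ = 132.4159°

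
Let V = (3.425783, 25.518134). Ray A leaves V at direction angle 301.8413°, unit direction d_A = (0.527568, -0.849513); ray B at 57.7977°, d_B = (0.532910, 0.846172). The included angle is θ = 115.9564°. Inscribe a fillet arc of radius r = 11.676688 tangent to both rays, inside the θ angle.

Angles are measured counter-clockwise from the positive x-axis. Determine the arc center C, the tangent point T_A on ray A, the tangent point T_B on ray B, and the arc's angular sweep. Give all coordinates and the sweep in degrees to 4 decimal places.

bisector direction at 359.8195° = (0.999995,-0.003150)
center distance |VC| = r/sin(θ/2) = 11.676688/sin(57.9782°) = 13.772174
C = V + |VC|·bis = (17.1979,25.4747)
T_A = V + ((C−V)·d_A)·d_A = V + 7.3026·d_A = (7.2784,19.3145)
T_B = V + ((C−V)·d_B)·d_B = V + 7.3026·d_B = (7.3174,31.6974)
sweep = 180° − θ = 64.0436°

center=(17.1979,25.4747) T_A=(7.2784,19.3145) T_B=(7.3174,31.6974) sweep=64.0436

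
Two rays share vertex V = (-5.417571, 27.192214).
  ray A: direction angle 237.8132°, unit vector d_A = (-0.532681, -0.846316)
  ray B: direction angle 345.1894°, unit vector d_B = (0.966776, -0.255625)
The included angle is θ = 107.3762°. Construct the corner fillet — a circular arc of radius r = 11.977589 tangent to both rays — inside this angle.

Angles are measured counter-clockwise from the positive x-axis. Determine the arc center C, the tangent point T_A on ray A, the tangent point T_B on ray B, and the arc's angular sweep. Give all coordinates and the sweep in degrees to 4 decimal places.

center=(0.0305,13.3625) T_A=(-10.1064,19.7427) T_B=(3.0922,24.9421) sweep=72.6238

bisector direction at 291.5013° = (0.366522,-0.930409)
center distance |VC| = r/sin(θ/2) = 11.977589/sin(53.6881°) = 14.864123
C = V + |VC|·bis = (0.0305,13.3625)
T_A = V + ((C−V)·d_A)·d_A = V + 8.8022·d_A = (-10.1064,19.7427)
T_B = V + ((C−V)·d_B)·d_B = V + 8.8022·d_B = (3.0922,24.9421)
sweep = 180° − θ = 72.6238°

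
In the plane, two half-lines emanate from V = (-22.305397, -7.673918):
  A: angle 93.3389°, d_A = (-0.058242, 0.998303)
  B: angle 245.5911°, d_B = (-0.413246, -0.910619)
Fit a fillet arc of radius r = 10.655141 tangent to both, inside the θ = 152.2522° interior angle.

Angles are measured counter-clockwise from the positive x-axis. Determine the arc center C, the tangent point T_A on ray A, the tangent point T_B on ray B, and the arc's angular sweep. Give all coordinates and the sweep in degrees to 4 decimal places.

center=(-33.0957,-5.6672) T_A=(-22.4587,-5.0467) T_B=(-23.3929,-10.0704) sweep=27.7478

bisector direction at 169.4650° = (-0.983143,0.182836)
center distance |VC| = r/sin(θ/2) = 10.655141/sin(76.1261°) = 10.975338
C = V + |VC|·bis = (-33.0957,-5.6672)
T_A = V + ((C−V)·d_A)·d_A = V + 2.6317·d_A = (-22.4587,-5.0467)
T_B = V + ((C−V)·d_B)·d_B = V + 2.6317·d_B = (-23.3929,-10.0704)
sweep = 180° − θ = 27.7478°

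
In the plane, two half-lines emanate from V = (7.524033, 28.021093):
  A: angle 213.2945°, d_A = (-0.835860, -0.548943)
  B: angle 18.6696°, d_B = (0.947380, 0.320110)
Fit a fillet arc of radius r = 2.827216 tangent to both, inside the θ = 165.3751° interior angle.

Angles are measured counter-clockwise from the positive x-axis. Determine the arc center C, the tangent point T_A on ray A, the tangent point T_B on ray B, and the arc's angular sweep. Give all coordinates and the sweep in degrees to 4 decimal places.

bisector direction at 295.9821° = (0.438090,-0.898931)
center distance |VC| = r/sin(θ/2) = 2.827216/sin(82.6876°) = 2.850399
C = V + |VC|·bis = (8.7728,25.4588)
T_A = V + ((C−V)·d_A)·d_A = V + 0.3628·d_A = (7.2208,27.8219)
T_B = V + ((C−V)·d_B)·d_B = V + 0.3628·d_B = (7.8677,28.1372)
sweep = 180° − θ = 14.6249°

center=(8.7728,25.4588) T_A=(7.2208,27.8219) T_B=(7.8677,28.1372) sweep=14.6249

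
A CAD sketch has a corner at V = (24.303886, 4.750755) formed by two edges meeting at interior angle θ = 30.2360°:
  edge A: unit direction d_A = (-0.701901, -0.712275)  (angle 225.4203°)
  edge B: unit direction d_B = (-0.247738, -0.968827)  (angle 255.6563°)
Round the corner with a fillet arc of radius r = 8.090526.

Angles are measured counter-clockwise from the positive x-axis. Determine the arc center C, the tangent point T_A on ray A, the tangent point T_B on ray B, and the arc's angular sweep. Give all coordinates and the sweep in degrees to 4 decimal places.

bisector direction at 240.5383° = (-0.491842,-0.870685)
center distance |VC| = r/sin(θ/2) = 8.090526/sin(15.1180°) = 31.021027
C = V + |VC|·bis = (9.0465,-22.2588)
T_A = V + ((C−V)·d_A)·d_A = V + 29.9474·d_A = (3.2838,-16.5800)
T_B = V + ((C−V)·d_B)·d_B = V + 29.9474·d_B = (16.8848,-24.2631)
sweep = 180° − θ = 149.7640°

center=(9.0465,-22.2588) T_A=(3.2838,-16.5800) T_B=(16.8848,-24.2631) sweep=149.7640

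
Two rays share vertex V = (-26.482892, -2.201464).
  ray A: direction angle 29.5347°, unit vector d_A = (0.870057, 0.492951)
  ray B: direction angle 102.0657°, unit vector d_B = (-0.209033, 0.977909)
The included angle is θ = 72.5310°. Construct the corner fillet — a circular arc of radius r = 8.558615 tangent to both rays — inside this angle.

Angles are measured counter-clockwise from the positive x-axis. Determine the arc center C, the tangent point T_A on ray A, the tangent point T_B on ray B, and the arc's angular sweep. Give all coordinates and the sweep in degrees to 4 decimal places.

center=(-20.5519,10.9957) T_A=(-16.3329,3.5492) T_B=(-28.9214,9.2067) sweep=107.4690

bisector direction at 65.8002° = (0.409920,0.912122)
center distance |VC| = r/sin(θ/2) = 8.558615/sin(36.2655°) = 14.468661
C = V + |VC|·bis = (-20.5519,10.9957)
T_A = V + ((C−V)·d_A)·d_A = V + 11.6659·d_A = (-16.3329,3.5492)
T_B = V + ((C−V)·d_B)·d_B = V + 11.6659·d_B = (-28.9214,9.2067)
sweep = 180° − θ = 107.4690°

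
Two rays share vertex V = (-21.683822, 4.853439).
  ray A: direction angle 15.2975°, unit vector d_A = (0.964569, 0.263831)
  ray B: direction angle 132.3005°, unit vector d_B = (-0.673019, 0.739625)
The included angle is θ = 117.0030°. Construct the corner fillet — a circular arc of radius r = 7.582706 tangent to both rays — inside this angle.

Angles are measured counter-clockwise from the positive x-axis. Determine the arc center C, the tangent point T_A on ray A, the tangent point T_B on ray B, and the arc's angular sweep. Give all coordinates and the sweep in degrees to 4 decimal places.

bisector direction at 73.7990° = (0.279008,0.960289)
center distance |VC| = r/sin(θ/2) = 7.582706/sin(58.5015°) = 8.893065
C = V + |VC|·bis = (-19.2026,13.3933)
T_A = V + ((C−V)·d_A)·d_A = V + 4.6464·d_A = (-17.2020,6.0793)
T_B = V + ((C−V)·d_B)·d_B = V + 4.6464·d_B = (-24.8109,8.2900)
sweep = 180° − θ = 62.9970°

center=(-19.2026,13.3933) T_A=(-17.2020,6.0793) T_B=(-24.8109,8.2900) sweep=62.9970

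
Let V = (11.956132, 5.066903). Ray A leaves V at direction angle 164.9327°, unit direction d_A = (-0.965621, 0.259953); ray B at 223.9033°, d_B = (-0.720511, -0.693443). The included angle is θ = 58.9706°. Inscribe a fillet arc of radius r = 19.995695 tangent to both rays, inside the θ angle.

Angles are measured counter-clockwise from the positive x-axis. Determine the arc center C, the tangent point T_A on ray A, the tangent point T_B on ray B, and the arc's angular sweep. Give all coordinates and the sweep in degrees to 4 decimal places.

center=(-27.3895,-5.0485) T_A=(-22.1916,14.2598) T_B=(-13.5236,-19.4556) sweep=121.0294

bisector direction at 194.4180° = (-0.968505,-0.248994)
center distance |VC| = r/sin(θ/2) = 19.995695/sin(29.4853°) = 40.625122
C = V + |VC|·bis = (-27.3895,-5.0485)
T_A = V + ((C−V)·d_A)·d_A = V + 35.3634·d_A = (-22.1916,14.2598)
T_B = V + ((C−V)·d_B)·d_B = V + 35.3634·d_B = (-13.5236,-19.4556)
sweep = 180° − θ = 121.0294°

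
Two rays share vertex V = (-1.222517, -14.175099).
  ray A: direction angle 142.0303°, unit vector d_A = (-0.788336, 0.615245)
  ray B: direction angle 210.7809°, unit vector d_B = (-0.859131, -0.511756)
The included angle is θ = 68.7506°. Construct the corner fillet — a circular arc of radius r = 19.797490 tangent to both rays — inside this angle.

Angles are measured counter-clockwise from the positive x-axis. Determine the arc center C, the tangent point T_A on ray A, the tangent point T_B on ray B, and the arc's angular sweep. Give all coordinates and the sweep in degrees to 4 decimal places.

bisector direction at 176.4056° = (-0.998033,0.062693)
center distance |VC| = r/sin(θ/2) = 19.797490/sin(34.3753°) = 35.063931
C = V + |VC|·bis = (-36.2175,-11.9768)
T_A = V + ((C−V)·d_A)·d_A = V + 28.9403·d_A = (-24.0372,3.6302)
T_B = V + ((C−V)·d_B)·d_B = V + 28.9403·d_B = (-26.0860,-28.9855)
sweep = 180° − θ = 111.2494°

center=(-36.2175,-11.9768) T_A=(-24.0372,3.6302) T_B=(-26.0860,-28.9855) sweep=111.2494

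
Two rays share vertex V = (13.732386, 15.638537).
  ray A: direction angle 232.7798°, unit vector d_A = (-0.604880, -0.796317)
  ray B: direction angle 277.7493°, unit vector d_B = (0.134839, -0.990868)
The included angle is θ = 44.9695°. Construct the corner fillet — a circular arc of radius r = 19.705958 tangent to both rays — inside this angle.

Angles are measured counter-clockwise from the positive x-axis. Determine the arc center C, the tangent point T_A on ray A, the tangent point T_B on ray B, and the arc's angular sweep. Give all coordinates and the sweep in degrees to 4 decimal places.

bisector direction at 255.2645° = (-0.254356,-0.967111)
center distance |VC| = r/sin(θ/2) = 19.705958/sin(22.4847°) = 51.527262
C = V + |VC|·bis = (0.6261,-34.1940)
T_A = V + ((C−V)·d_A)·d_A = V + 47.6102·d_A = (-15.0661,-22.2743)
T_B = V + ((C−V)·d_B)·d_B = V + 47.6102·d_B = (20.1521,-31.5369)
sweep = 180° − θ = 135.0305°

center=(0.6261,-34.1940) T_A=(-15.0661,-22.2743) T_B=(20.1521,-31.5369) sweep=135.0305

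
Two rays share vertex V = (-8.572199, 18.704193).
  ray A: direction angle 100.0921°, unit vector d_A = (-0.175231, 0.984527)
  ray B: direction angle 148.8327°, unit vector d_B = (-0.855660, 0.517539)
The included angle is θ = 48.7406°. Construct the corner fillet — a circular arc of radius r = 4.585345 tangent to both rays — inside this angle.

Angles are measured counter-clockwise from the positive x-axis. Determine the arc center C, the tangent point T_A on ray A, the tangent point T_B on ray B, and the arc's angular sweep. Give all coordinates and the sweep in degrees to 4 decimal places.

bisector direction at 124.4624° = (-0.565865,0.824498)
center distance |VC| = r/sin(θ/2) = 4.585345/sin(24.3703°) = 11.112424
C = V + |VC|·bis = (-14.8603,27.8664)
T_A = V + ((C−V)·d_A)·d_A = V + 10.1223·d_A = (-10.3459,28.6699)
T_B = V + ((C−V)·d_B)·d_B = V + 10.1223·d_B = (-17.2334,23.9429)
sweep = 180° − θ = 131.2594°

center=(-14.8603,27.8664) T_A=(-10.3459,28.6699) T_B=(-17.2334,23.9429) sweep=131.2594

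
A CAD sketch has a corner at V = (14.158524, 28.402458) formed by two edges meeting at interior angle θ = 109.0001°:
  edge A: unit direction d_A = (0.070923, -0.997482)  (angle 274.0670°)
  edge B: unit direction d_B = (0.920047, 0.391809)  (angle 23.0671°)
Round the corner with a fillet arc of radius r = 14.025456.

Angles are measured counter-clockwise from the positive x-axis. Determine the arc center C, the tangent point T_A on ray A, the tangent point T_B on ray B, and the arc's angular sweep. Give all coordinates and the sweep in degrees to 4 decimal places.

center=(28.8582,19.4181) T_A=(14.8681,18.4234) T_B=(23.3629,32.3222) sweep=70.9999

bisector direction at 328.5670° = (0.853251,-0.521500)
center distance |VC| = r/sin(θ/2) = 14.025456/sin(54.5001°) = 17.227834
C = V + |VC|·bis = (28.8582,19.4181)
T_A = V + ((C−V)·d_A)·d_A = V + 10.0042·d_A = (14.8681,18.4234)
T_B = V + ((C−V)·d_B)·d_B = V + 10.0042·d_B = (23.3629,32.3222)
sweep = 180° − θ = 70.9999°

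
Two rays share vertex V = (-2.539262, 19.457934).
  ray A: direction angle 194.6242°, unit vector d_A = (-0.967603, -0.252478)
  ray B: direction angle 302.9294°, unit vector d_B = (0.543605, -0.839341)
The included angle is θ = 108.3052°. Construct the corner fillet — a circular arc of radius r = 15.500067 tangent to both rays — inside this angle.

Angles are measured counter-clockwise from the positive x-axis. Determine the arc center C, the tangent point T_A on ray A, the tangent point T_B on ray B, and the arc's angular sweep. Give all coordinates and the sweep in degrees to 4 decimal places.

bisector direction at 248.7768° = (-0.362002,-0.932177)
center distance |VC| = r/sin(θ/2) = 15.500067/sin(54.1526°) = 19.122202
C = V + |VC|·bis = (-9.4615,1.6327)
T_A = V + ((C−V)·d_A)·d_A = V + 11.1985·d_A = (-13.3750,16.6306)
T_B = V + ((C−V)·d_B)·d_B = V + 11.1985·d_B = (3.5483,10.0586)
sweep = 180° − θ = 71.6948°

center=(-9.4615,1.6327) T_A=(-13.3750,16.6306) T_B=(3.5483,10.0586) sweep=71.6948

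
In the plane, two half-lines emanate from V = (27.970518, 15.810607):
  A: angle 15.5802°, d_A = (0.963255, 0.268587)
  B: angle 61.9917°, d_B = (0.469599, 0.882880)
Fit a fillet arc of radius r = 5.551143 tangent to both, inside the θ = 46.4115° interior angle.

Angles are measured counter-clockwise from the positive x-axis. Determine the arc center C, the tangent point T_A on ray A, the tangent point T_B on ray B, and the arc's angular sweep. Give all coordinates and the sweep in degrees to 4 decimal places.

bisector direction at 38.7859° = (0.779492,0.626413)
center distance |VC| = r/sin(θ/2) = 5.551143/sin(23.2057°) = 14.087974
C = V + |VC|·bis = (38.9520,24.6355)
T_A = V + ((C−V)·d_A)·d_A = V + 12.9482·d_A = (40.4429,19.2883)
T_B = V + ((C−V)·d_B)·d_B = V + 12.9482·d_B = (34.0510,27.2423)
sweep = 180° − θ = 133.5885°

center=(38.9520,24.6355) T_A=(40.4429,19.2883) T_B=(34.0510,27.2423) sweep=133.5885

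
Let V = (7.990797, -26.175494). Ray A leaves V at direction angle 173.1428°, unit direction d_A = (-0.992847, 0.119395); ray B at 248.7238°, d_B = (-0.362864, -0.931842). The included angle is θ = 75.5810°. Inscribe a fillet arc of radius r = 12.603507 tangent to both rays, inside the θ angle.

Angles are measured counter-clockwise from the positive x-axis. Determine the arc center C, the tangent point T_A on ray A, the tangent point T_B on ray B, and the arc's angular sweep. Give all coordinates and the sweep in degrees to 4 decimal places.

center=(-9.6516,-36.7482) T_A=(-8.1468,-24.2349) T_B=(2.0928,-41.3216) sweep=104.4190

bisector direction at 210.9333° = (-0.857766,-0.514040)
center distance |VC| = r/sin(θ/2) = 12.603507/sin(37.7905°) = 20.567885
C = V + |VC|·bis = (-9.6516,-36.7482)
T_A = V + ((C−V)·d_A)·d_A = V + 16.2539·d_A = (-8.1468,-24.2349)
T_B = V + ((C−V)·d_B)·d_B = V + 16.2539·d_B = (2.0928,-41.3216)
sweep = 180° − θ = 104.4190°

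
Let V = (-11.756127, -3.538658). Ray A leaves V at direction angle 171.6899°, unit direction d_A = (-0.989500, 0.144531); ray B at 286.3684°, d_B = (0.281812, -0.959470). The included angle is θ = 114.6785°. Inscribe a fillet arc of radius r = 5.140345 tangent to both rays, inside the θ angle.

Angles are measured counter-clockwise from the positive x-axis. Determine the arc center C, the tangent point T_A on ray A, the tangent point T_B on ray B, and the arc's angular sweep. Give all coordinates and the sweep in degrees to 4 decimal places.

bisector direction at 229.0291° = (-0.655675,-0.755043)
center distance |VC| = r/sin(θ/2) = 5.140345/sin(57.3392°) = 6.105788
C = V + |VC|·bis = (-15.7595,-8.1488)
T_A = V + ((C−V)·d_A)·d_A = V + 3.2951·d_A = (-15.0166,-3.0624)
T_B = V + ((C−V)·d_B)·d_B = V + 3.2951·d_B = (-10.8275,-6.7002)
sweep = 180° − θ = 65.3215°

center=(-15.7595,-8.1488) T_A=(-15.0166,-3.0624) T_B=(-10.8275,-6.7002) sweep=65.3215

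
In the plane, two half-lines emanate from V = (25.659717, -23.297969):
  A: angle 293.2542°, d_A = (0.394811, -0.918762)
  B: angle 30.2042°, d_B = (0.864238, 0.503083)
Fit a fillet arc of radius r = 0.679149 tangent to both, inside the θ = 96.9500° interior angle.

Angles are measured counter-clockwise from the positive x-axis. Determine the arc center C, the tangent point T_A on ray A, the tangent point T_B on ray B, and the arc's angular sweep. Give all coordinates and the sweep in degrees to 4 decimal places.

center=(26.5211,-23.5824) T_A=(25.8972,-23.8505) T_B=(26.1795,-22.9954) sweep=83.0500

bisector direction at 341.7292° = (0.949585,-0.313509)
center distance |VC| = r/sin(θ/2) = 0.679149/sin(48.4750°) = 0.907145
C = V + |VC|·bis = (26.5211,-23.5824)
T_A = V + ((C−V)·d_A)·d_A = V + 0.6014·d_A = (25.8972,-23.8505)
T_B = V + ((C−V)·d_B)·d_B = V + 0.6014·d_B = (26.1795,-22.9954)
sweep = 180° − θ = 83.0500°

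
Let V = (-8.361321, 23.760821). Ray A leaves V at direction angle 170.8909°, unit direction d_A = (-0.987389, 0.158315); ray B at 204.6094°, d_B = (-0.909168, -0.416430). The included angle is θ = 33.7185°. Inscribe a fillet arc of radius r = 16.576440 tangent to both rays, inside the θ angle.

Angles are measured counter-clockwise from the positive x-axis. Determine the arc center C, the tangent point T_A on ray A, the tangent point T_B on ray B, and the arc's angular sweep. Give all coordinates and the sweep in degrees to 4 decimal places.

center=(-64.9951,16.0531) T_A=(-62.3708,32.4205) T_B=(-58.0922,0.9824) sweep=146.2815

bisector direction at 187.7502° = (-0.990866,-0.134854)
center distance |VC| = r/sin(θ/2) = 16.576440/sin(16.8592°) = 57.155878
C = V + |VC|·bis = (-64.9951,16.0531)
T_A = V + ((C−V)·d_A)·d_A = V + 54.6993·d_A = (-62.3708,32.4205)
T_B = V + ((C−V)·d_B)·d_B = V + 54.6993·d_B = (-58.0922,0.9824)
sweep = 180° − θ = 146.2815°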